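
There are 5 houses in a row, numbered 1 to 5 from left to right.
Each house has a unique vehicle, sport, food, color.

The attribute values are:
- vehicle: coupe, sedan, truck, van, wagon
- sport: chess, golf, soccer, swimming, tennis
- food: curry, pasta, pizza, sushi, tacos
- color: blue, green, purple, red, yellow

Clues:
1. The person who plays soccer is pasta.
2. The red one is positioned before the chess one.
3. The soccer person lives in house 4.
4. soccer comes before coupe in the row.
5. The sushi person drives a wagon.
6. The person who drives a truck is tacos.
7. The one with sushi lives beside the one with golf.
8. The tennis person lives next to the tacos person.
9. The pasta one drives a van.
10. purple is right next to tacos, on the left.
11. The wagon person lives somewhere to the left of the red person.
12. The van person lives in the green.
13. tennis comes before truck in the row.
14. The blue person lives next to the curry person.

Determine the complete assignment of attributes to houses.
Solution:

House | Vehicle | Sport | Food | Color
--------------------------------------
  1   | wagon | tennis | sushi | purple
  2   | truck | golf | tacos | blue
  3   | sedan | swimming | curry | red
  4   | van | soccer | pasta | green
  5   | coupe | chess | pizza | yellow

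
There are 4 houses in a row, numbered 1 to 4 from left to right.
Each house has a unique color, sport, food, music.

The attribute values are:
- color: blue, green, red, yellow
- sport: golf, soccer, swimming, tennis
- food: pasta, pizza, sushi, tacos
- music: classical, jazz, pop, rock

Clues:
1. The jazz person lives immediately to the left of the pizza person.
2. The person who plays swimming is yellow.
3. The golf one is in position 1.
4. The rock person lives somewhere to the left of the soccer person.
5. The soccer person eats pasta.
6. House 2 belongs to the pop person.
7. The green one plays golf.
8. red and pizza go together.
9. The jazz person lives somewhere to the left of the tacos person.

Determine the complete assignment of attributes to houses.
Solution:

House | Color | Sport | Food | Music
------------------------------------
  1   | green | golf | sushi | jazz
  2   | red | tennis | pizza | pop
  3   | yellow | swimming | tacos | rock
  4   | blue | soccer | pasta | classical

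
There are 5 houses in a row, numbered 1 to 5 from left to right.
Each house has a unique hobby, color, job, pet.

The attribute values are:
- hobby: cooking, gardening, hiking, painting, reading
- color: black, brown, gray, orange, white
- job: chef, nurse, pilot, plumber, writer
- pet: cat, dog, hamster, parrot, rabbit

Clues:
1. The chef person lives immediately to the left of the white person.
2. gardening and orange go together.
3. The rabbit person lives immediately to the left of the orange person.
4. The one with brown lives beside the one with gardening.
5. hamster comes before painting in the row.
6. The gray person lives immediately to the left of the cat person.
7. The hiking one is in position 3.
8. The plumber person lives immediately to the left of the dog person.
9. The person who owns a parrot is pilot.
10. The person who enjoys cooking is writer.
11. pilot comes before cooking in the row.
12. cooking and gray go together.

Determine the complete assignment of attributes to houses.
Solution:

House | Hobby | Color | Job | Pet
---------------------------------
  1   | reading | brown | plumber | rabbit
  2   | gardening | orange | chef | dog
  3   | hiking | white | pilot | parrot
  4   | cooking | gray | writer | hamster
  5   | painting | black | nurse | cat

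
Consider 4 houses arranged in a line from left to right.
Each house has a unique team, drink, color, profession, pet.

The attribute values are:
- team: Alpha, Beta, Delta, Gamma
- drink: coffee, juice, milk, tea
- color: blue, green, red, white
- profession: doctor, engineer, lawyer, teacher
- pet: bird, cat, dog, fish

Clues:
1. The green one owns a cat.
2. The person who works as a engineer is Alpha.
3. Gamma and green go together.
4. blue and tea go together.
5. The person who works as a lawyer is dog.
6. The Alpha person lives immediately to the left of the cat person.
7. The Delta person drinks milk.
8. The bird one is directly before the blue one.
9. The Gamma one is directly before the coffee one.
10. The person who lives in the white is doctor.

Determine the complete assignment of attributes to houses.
Solution:

House | Team | Drink | Color | Profession | Pet
-----------------------------------------------
  1   | Delta | milk | white | doctor | bird
  2   | Alpha | tea | blue | engineer | fish
  3   | Gamma | juice | green | teacher | cat
  4   | Beta | coffee | red | lawyer | dog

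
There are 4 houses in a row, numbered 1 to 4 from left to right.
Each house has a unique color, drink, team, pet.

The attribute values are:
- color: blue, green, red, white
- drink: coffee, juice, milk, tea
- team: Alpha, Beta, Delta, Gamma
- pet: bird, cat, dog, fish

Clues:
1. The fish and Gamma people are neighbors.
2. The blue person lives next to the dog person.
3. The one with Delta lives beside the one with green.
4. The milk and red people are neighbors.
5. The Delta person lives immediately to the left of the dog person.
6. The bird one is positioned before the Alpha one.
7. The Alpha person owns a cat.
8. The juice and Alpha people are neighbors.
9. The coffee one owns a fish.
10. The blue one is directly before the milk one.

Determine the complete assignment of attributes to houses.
Solution:

House | Color | Drink | Team | Pet
----------------------------------
  1   | blue | coffee | Delta | fish
  2   | green | milk | Gamma | dog
  3   | red | juice | Beta | bird
  4   | white | tea | Alpha | cat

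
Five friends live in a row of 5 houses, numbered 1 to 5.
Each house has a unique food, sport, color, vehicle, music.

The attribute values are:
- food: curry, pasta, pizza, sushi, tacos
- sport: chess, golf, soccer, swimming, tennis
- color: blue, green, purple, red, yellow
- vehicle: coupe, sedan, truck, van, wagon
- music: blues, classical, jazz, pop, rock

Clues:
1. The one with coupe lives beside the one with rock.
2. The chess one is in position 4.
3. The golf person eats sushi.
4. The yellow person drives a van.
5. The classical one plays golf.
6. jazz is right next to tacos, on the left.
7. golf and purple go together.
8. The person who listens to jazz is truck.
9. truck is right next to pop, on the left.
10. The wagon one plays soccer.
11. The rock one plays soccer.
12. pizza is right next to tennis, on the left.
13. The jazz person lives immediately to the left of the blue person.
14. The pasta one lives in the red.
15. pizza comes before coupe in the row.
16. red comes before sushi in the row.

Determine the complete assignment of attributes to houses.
Solution:

House | Food | Sport | Color | Vehicle | Music
----------------------------------------------
  1   | pizza | swimming | green | truck | jazz
  2   | tacos | tennis | blue | coupe | pop
  3   | pasta | soccer | red | wagon | rock
  4   | curry | chess | yellow | van | blues
  5   | sushi | golf | purple | sedan | classical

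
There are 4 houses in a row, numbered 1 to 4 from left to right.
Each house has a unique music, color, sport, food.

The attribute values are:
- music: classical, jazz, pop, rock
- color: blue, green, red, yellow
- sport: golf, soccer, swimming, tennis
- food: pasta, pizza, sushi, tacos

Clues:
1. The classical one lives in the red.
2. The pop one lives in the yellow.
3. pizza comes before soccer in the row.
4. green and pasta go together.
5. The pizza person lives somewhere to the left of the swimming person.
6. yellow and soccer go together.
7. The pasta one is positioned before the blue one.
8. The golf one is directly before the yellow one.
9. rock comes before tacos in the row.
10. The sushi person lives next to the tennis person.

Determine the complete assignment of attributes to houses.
Solution:

House | Music | Color | Sport | Food
------------------------------------
  1   | classical | red | golf | pizza
  2   | pop | yellow | soccer | sushi
  3   | rock | green | tennis | pasta
  4   | jazz | blue | swimming | tacos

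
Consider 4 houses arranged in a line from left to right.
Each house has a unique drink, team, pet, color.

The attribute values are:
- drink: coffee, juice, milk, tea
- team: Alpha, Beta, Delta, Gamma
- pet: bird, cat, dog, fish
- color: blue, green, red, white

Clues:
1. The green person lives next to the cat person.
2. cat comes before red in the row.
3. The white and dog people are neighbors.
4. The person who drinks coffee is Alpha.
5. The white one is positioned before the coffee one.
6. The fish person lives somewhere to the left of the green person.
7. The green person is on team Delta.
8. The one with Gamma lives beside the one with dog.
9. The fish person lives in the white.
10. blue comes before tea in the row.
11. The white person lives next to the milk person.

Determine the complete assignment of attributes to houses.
Solution:

House | Drink | Team | Pet | Color
----------------------------------
  1   | juice | Gamma | fish | white
  2   | milk | Delta | dog | green
  3   | coffee | Alpha | cat | blue
  4   | tea | Beta | bird | red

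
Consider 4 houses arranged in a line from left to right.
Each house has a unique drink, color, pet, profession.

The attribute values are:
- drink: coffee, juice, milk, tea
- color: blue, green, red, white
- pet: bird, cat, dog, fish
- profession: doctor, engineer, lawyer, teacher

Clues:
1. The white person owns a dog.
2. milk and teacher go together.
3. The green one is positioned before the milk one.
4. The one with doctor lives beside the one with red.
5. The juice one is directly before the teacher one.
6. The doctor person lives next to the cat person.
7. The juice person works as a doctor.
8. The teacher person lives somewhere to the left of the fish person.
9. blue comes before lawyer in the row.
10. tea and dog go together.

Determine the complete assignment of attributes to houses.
Solution:

House | Drink | Color | Pet | Profession
----------------------------------------
  1   | juice | green | bird | doctor
  2   | milk | red | cat | teacher
  3   | coffee | blue | fish | engineer
  4   | tea | white | dog | lawyer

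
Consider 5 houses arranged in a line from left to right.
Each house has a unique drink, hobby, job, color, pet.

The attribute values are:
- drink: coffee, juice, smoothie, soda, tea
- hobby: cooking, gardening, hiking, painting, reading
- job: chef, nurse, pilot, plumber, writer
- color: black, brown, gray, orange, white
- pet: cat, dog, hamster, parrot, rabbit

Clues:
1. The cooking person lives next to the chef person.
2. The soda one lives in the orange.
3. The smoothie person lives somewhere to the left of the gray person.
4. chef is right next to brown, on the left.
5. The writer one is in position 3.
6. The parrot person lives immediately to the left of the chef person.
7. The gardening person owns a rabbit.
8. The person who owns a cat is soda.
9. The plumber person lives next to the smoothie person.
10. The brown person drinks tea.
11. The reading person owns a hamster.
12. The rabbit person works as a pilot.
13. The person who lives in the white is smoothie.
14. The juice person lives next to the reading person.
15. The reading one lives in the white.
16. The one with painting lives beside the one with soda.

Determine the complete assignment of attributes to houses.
Solution:

House | Drink | Hobby | Job | Color | Pet
-----------------------------------------
  1   | juice | cooking | plumber | black | parrot
  2   | smoothie | reading | chef | white | hamster
  3   | tea | painting | writer | brown | dog
  4   | soda | hiking | nurse | orange | cat
  5   | coffee | gardening | pilot | gray | rabbit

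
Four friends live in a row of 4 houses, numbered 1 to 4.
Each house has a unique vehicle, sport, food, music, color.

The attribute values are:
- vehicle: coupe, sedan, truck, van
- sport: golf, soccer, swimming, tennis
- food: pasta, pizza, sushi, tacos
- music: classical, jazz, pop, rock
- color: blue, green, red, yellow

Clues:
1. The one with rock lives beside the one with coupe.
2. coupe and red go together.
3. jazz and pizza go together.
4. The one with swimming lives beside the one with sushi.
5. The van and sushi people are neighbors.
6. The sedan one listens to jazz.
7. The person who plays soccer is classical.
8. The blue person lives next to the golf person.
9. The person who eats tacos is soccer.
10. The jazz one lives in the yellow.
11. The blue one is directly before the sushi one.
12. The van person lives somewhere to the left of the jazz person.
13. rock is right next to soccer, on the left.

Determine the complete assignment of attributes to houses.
Solution:

House | Vehicle | Sport | Food | Music | Color
----------------------------------------------
  1   | van | swimming | pasta | pop | blue
  2   | truck | golf | sushi | rock | green
  3   | coupe | soccer | tacos | classical | red
  4   | sedan | tennis | pizza | jazz | yellow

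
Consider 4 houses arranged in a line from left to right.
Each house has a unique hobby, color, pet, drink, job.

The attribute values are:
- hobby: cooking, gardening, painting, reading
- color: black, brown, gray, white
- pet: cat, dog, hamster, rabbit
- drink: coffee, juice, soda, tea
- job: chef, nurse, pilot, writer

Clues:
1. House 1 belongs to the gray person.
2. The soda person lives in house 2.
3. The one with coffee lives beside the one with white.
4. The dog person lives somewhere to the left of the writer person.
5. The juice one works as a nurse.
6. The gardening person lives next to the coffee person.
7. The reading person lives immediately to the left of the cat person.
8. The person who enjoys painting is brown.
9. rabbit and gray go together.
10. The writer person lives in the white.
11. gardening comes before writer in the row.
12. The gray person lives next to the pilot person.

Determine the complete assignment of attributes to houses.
Solution:

House | Hobby | Color | Pet | Drink | Job
-----------------------------------------
  1   | reading | gray | rabbit | juice | nurse
  2   | gardening | black | cat | soda | pilot
  3   | painting | brown | dog | coffee | chef
  4   | cooking | white | hamster | tea | writer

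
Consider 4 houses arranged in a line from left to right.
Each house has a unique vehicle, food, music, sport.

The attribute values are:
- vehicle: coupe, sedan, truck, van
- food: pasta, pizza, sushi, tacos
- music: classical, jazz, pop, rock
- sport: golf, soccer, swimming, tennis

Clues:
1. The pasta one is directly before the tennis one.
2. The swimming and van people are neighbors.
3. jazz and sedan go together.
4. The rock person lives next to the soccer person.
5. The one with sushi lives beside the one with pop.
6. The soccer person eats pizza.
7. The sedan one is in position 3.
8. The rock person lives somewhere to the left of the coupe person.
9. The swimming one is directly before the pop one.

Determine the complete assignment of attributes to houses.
Solution:

House | Vehicle | Food | Music | Sport
--------------------------------------
  1   | truck | sushi | rock | swimming
  2   | van | pizza | pop | soccer
  3   | sedan | pasta | jazz | golf
  4   | coupe | tacos | classical | tennis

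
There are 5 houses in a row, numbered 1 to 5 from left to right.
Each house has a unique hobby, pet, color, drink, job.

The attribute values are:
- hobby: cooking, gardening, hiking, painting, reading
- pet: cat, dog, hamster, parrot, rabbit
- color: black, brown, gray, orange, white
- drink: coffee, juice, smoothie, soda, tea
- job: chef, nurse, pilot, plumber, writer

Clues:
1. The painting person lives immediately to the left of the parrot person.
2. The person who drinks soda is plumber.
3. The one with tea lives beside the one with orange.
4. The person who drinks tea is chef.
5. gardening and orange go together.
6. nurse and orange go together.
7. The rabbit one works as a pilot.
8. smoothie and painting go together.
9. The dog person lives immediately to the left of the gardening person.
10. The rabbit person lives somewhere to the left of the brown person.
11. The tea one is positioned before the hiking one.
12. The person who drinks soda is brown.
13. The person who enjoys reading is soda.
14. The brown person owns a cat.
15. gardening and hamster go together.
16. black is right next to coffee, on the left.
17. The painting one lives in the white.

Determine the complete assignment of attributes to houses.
Solution:

House | Hobby | Pet | Color | Drink | Job
-----------------------------------------
  1   | cooking | dog | black | tea | chef
  2   | gardening | hamster | orange | coffee | nurse
  3   | painting | rabbit | white | smoothie | pilot
  4   | hiking | parrot | gray | juice | writer
  5   | reading | cat | brown | soda | plumber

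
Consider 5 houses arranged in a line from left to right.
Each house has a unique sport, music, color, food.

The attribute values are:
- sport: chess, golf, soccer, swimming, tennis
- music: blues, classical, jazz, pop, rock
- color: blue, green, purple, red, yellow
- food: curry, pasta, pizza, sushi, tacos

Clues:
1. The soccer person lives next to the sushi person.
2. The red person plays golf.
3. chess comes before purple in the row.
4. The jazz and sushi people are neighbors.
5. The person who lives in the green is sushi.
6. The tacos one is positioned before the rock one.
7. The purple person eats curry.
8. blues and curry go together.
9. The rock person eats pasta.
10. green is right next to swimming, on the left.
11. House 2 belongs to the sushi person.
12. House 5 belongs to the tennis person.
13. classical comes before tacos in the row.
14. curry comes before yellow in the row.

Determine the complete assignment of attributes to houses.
Solution:

House | Sport | Music | Color | Food
------------------------------------
  1   | soccer | jazz | blue | pizza
  2   | chess | classical | green | sushi
  3   | swimming | blues | purple | curry
  4   | golf | pop | red | tacos
  5   | tennis | rock | yellow | pasta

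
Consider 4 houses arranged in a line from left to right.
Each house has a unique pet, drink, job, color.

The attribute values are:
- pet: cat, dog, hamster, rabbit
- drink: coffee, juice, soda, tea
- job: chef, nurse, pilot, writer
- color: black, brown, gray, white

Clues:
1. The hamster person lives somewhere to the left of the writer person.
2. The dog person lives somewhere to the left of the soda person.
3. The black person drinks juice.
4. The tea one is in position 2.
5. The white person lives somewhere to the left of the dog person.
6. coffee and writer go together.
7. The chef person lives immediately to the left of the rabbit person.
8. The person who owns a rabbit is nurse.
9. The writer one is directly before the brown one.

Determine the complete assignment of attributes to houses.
Solution:

House | Pet | Drink | Job | Color
---------------------------------
  1   | hamster | juice | chef | black
  2   | rabbit | tea | nurse | white
  3   | dog | coffee | writer | gray
  4   | cat | soda | pilot | brown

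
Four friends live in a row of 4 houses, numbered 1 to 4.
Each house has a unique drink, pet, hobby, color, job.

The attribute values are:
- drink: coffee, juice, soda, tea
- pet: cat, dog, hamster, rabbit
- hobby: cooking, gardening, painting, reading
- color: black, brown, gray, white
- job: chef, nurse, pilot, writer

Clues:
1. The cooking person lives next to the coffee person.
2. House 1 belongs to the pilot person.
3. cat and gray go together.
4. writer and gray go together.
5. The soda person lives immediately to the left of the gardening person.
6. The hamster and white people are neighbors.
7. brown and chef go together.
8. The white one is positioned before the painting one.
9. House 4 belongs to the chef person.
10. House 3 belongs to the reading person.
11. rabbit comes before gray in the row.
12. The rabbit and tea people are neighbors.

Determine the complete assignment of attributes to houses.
Solution:

House | Drink | Pet | Hobby | Color | Job
-----------------------------------------
  1   | soda | hamster | cooking | black | pilot
  2   | coffee | rabbit | gardening | white | nurse
  3   | tea | cat | reading | gray | writer
  4   | juice | dog | painting | brown | chef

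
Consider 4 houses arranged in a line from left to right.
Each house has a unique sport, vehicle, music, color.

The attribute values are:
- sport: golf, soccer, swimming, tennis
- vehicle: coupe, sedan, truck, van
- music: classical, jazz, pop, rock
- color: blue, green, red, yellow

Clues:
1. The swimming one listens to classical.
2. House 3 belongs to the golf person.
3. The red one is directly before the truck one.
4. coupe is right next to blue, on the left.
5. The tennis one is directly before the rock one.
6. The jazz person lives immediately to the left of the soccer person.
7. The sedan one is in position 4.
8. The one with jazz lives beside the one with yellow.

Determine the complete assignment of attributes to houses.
Solution:

House | Sport | Vehicle | Music | Color
---------------------------------------
  1   | tennis | van | jazz | red
  2   | soccer | truck | rock | yellow
  3   | golf | coupe | pop | green
  4   | swimming | sedan | classical | blue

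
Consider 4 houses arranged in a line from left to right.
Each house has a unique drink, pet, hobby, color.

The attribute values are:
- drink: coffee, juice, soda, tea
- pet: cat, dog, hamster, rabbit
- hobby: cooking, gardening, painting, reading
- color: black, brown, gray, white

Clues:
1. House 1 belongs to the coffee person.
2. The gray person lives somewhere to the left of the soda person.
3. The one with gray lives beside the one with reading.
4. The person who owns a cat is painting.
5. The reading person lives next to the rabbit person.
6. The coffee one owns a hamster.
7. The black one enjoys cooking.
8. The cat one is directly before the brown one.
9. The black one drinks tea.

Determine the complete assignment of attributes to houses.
Solution:

House | Drink | Pet | Hobby | Color
-----------------------------------
  1   | coffee | hamster | gardening | white
  2   | juice | cat | painting | gray
  3   | soda | dog | reading | brown
  4   | tea | rabbit | cooking | black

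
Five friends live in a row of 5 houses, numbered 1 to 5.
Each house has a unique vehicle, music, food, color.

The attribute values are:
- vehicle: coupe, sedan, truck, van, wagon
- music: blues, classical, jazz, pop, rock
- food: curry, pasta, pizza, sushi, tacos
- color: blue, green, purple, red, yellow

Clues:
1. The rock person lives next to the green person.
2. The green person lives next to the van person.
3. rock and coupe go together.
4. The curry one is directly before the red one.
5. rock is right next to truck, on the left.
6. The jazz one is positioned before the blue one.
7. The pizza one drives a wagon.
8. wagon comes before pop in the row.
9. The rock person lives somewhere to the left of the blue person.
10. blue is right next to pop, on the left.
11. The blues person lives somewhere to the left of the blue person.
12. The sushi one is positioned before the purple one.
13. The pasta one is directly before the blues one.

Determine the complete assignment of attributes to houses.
Solution:

House | Vehicle | Music | Food | Color
--------------------------------------
  1   | coupe | rock | pasta | yellow
  2   | truck | blues | curry | green
  3   | van | jazz | sushi | red
  4   | wagon | classical | pizza | blue
  5   | sedan | pop | tacos | purple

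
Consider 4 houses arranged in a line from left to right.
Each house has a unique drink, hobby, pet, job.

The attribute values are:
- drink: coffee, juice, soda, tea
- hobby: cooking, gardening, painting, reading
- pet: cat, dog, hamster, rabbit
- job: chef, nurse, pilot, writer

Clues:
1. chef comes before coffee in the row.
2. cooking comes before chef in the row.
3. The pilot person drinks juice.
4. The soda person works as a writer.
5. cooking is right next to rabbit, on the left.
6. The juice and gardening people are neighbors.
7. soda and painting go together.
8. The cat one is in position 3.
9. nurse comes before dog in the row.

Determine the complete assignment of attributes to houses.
Solution:

House | Drink | Hobby | Pet | Job
---------------------------------
  1   | juice | cooking | hamster | pilot
  2   | tea | gardening | rabbit | chef
  3   | coffee | reading | cat | nurse
  4   | soda | painting | dog | writer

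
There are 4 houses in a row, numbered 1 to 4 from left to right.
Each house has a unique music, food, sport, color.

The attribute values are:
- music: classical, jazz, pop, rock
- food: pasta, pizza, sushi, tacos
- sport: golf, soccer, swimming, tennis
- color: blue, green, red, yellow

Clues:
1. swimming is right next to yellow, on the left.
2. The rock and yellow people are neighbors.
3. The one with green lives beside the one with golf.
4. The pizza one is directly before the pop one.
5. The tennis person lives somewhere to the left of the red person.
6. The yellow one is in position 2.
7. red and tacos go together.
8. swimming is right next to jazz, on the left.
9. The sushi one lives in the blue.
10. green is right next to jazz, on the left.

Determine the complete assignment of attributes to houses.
Solution:

House | Music | Food | Sport | Color
------------------------------------
  1   | rock | pasta | swimming | green
  2   | jazz | pizza | golf | yellow
  3   | pop | sushi | tennis | blue
  4   | classical | tacos | soccer | red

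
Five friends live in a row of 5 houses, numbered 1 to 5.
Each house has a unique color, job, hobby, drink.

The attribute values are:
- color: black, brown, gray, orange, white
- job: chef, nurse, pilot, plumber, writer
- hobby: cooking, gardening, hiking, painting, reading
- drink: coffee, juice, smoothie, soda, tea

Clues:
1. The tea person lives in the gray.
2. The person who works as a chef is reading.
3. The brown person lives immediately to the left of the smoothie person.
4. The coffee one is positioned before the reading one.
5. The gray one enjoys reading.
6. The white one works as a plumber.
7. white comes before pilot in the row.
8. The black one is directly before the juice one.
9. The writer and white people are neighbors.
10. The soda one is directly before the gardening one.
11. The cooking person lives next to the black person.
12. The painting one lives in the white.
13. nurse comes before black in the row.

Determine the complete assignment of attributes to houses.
Solution:

House | Color | Job | Hobby | Drink
-----------------------------------
  1   | brown | nurse | cooking | soda
  2   | black | writer | gardening | smoothie
  3   | white | plumber | painting | juice
  4   | orange | pilot | hiking | coffee
  5   | gray | chef | reading | tea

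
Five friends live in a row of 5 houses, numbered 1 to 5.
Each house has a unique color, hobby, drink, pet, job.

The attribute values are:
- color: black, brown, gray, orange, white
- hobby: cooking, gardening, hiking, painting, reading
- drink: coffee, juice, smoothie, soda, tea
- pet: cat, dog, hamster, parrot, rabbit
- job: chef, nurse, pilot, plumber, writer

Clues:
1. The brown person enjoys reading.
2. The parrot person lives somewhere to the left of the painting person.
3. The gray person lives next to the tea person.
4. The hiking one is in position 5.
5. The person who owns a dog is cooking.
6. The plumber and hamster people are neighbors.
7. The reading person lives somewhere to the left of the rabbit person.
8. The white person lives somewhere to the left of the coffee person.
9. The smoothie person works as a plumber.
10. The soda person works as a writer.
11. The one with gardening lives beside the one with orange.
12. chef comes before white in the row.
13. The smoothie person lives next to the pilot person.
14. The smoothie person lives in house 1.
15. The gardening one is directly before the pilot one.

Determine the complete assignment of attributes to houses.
Solution:

House | Color | Hobby | Drink | Pet | Job
-----------------------------------------
  1   | gray | gardening | smoothie | parrot | plumber
  2   | orange | painting | tea | hamster | pilot
  3   | brown | reading | juice | cat | chef
  4   | white | cooking | soda | dog | writer
  5   | black | hiking | coffee | rabbit | nurse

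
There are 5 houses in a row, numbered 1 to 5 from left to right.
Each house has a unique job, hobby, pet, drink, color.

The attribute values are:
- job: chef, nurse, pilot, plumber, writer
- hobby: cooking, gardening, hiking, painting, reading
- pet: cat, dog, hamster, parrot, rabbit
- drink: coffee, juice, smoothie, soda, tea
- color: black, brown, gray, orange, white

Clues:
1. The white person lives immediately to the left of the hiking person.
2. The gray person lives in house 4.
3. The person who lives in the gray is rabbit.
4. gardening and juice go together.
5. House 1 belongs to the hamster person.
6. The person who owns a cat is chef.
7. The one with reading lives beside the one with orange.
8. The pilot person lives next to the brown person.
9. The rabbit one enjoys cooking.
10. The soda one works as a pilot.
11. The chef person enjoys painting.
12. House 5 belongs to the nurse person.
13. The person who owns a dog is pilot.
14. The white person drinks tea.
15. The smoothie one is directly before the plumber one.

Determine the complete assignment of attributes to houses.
Solution:

House | Job | Hobby | Pet | Drink | Color
-----------------------------------------
  1   | writer | reading | hamster | tea | white
  2   | pilot | hiking | dog | soda | orange
  3   | chef | painting | cat | smoothie | brown
  4   | plumber | cooking | rabbit | coffee | gray
  5   | nurse | gardening | parrot | juice | black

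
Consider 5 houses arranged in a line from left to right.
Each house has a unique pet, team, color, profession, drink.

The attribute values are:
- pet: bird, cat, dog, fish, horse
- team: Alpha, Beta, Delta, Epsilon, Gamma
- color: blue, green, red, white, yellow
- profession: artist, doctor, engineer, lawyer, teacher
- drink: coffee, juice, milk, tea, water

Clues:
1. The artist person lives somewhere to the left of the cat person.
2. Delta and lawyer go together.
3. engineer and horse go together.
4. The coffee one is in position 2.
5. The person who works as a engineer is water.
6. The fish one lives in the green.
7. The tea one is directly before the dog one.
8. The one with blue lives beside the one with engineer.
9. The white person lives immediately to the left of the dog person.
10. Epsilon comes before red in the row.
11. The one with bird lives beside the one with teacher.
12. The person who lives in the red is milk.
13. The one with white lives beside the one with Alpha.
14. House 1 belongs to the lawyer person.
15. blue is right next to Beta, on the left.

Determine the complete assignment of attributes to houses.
Solution:

House | Pet | Team | Color | Profession | Drink
-----------------------------------------------
  1   | bird | Delta | white | lawyer | tea
  2   | dog | Alpha | blue | teacher | coffee
  3   | horse | Beta | yellow | engineer | water
  4   | fish | Epsilon | green | artist | juice
  5   | cat | Gamma | red | doctor | milk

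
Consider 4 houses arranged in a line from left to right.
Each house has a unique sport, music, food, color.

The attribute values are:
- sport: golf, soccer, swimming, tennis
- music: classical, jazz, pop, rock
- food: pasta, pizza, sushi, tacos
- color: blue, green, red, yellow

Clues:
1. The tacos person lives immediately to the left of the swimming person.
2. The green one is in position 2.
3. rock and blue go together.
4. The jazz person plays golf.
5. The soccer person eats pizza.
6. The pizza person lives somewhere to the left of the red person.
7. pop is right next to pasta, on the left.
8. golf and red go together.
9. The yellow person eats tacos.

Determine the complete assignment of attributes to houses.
Solution:

House | Sport | Music | Food | Color
------------------------------------
  1   | tennis | pop | tacos | yellow
  2   | swimming | classical | pasta | green
  3   | soccer | rock | pizza | blue
  4   | golf | jazz | sushi | red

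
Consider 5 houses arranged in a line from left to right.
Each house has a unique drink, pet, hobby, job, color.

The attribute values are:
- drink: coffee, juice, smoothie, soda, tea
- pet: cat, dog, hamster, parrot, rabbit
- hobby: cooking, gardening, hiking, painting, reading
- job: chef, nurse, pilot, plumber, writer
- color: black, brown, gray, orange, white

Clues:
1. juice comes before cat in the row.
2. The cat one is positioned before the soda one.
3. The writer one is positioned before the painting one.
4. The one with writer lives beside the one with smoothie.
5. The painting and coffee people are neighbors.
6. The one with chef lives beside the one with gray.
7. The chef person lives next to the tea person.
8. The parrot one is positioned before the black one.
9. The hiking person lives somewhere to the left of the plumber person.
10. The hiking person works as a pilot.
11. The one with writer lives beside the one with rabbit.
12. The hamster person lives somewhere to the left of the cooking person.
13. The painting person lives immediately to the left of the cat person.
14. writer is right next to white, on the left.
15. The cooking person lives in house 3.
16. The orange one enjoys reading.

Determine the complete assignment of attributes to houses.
Solution:

House | Drink | Pet | Hobby | Job | Color
-----------------------------------------
  1   | juice | hamster | reading | writer | orange
  2   | smoothie | rabbit | painting | nurse | white
  3   | coffee | cat | cooking | chef | brown
  4   | tea | parrot | hiking | pilot | gray
  5   | soda | dog | gardening | plumber | black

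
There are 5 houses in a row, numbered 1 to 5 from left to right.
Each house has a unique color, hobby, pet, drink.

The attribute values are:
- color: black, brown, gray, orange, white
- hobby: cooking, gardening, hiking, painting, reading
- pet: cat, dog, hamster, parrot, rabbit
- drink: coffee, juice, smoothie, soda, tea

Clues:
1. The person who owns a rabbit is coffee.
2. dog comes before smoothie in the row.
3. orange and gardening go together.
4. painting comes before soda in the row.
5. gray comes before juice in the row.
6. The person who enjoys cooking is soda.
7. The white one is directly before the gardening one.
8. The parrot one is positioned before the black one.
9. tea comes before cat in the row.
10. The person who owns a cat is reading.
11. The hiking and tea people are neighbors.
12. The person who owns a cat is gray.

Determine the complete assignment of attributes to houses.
Solution:

House | Color | Hobby | Pet | Drink
-----------------------------------
  1   | white | hiking | rabbit | coffee
  2   | orange | gardening | dog | tea
  3   | gray | reading | cat | smoothie
  4   | brown | painting | parrot | juice
  5   | black | cooking | hamster | soda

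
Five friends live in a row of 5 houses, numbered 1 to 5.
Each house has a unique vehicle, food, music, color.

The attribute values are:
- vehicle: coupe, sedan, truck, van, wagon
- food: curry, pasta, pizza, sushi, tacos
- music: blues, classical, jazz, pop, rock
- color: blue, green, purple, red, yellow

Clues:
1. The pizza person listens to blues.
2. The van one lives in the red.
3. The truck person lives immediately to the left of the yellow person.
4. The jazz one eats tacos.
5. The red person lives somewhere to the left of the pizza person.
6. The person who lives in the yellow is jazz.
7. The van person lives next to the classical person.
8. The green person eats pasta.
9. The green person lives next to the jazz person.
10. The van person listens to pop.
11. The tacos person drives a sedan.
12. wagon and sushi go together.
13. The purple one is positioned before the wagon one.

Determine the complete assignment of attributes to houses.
Solution:

House | Vehicle | Food | Music | Color
--------------------------------------
  1   | van | curry | pop | red
  2   | truck | pasta | classical | green
  3   | sedan | tacos | jazz | yellow
  4   | coupe | pizza | blues | purple
  5   | wagon | sushi | rock | blue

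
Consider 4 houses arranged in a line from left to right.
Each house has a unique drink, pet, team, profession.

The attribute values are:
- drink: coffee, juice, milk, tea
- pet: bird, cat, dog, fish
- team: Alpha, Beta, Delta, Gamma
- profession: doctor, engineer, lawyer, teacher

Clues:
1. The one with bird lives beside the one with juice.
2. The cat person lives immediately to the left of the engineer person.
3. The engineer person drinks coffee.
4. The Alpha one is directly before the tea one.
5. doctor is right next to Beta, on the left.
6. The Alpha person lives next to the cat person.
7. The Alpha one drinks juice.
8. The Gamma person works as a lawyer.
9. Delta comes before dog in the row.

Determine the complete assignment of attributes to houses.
Solution:

House | Drink | Pet | Team | Profession
---------------------------------------
  1   | milk | bird | Gamma | lawyer
  2   | juice | fish | Alpha | teacher
  3   | tea | cat | Delta | doctor
  4   | coffee | dog | Beta | engineer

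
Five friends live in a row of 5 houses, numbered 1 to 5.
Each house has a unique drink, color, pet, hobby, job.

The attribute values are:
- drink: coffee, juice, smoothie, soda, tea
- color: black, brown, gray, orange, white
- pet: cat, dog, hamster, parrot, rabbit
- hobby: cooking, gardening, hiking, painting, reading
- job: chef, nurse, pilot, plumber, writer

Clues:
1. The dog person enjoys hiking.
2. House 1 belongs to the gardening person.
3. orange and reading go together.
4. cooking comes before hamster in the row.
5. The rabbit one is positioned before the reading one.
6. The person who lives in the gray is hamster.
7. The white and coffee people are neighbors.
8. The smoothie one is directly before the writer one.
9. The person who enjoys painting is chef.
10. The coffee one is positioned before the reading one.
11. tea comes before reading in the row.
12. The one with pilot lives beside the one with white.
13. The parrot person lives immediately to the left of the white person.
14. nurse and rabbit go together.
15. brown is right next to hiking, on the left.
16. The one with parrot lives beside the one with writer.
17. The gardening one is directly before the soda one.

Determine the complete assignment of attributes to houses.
Solution:

House | Drink | Color | Pet | Hobby | Job
-----------------------------------------
  1   | smoothie | brown | parrot | gardening | pilot
  2   | soda | white | dog | hiking | writer
  3   | coffee | black | rabbit | cooking | nurse
  4   | tea | gray | hamster | painting | chef
  5   | juice | orange | cat | reading | plumber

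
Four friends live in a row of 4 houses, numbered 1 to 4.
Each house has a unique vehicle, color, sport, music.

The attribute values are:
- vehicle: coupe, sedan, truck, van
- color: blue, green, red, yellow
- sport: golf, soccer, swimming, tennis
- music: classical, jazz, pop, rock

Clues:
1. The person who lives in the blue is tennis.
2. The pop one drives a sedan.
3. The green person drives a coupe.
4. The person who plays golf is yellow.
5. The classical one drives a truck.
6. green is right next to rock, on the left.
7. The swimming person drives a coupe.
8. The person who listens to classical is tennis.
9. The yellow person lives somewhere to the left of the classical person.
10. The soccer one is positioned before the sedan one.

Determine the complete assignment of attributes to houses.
Solution:

House | Vehicle | Color | Sport | Music
---------------------------------------
  1   | coupe | green | swimming | jazz
  2   | van | red | soccer | rock
  3   | sedan | yellow | golf | pop
  4   | truck | blue | tennis | classical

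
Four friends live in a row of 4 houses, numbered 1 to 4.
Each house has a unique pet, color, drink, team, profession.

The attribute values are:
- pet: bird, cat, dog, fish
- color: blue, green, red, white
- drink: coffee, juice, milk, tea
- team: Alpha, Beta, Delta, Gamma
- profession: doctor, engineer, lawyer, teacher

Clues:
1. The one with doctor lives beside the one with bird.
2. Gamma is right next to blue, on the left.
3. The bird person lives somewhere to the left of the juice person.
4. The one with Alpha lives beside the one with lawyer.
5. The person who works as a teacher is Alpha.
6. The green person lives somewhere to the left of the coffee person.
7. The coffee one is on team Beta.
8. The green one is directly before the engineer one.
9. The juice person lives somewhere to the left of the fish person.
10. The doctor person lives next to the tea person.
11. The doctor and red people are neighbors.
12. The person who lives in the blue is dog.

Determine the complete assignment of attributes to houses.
Solution:

House | Pet | Color | Drink | Team | Profession
-----------------------------------------------
  1   | cat | green | milk | Delta | doctor
  2   | bird | red | tea | Gamma | engineer
  3   | dog | blue | juice | Alpha | teacher
  4   | fish | white | coffee | Beta | lawyer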